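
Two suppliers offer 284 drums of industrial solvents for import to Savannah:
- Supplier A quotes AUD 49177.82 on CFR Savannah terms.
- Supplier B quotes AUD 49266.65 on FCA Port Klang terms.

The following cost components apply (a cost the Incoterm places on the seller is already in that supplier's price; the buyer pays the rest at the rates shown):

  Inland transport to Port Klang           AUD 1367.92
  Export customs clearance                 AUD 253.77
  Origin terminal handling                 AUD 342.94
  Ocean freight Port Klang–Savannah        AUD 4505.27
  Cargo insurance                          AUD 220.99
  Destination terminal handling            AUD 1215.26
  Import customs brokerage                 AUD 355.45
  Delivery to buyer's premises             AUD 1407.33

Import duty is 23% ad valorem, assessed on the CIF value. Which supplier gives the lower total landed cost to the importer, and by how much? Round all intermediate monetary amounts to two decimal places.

Supplier A is cheaper by AUD 6072.56

Supplier A (CFR):
CIF value = CFR price + insurance = 49177.82 + 220.99 = 49398.81
Import duty = 49398.81 × 23% = 11361.73
Buyer bears (A): 220.99 + 1215.26 + 355.45 + 1407.33 = 3199.03
Landed cost (A) = invoice 49177.82 + 3199.03 + duty 11361.73 = 63738.58
Supplier B (FCA):
CIF value = FCA price + origin terminal + freight + insurance = 49266.65 + 342.94 + 4505.27 + 220.99 = 54335.85
Import duty = 54335.85 × 23% = 12497.25
Buyer bears (B): 342.94 + 4505.27 + 220.99 + 1215.26 + 355.45 + 1407.33 = 8047.24
Landed cost (B) = invoice 49266.65 + 8047.24 + duty 12497.25 = 69811.14
Difference = |63738.58 − 69811.14| = 6072.56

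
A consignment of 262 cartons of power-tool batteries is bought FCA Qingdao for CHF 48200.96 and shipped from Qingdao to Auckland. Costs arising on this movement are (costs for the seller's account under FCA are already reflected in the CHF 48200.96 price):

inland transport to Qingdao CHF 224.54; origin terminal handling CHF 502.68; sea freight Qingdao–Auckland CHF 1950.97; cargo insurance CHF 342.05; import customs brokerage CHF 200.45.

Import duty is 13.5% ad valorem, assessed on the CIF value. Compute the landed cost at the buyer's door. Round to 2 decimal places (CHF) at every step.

FCA: the seller delivers export-cleared goods to the carrier; the buyer bears costs from that point.
Already in the invoice (seller's account under FCA): inland to port — exclude.
CIF value = FCA price + origin terminal + freight + insurance = 48200.96 + 502.68 + 1950.97 + 342.05 = 50996.66
Import duty = 50996.66 × 13.5% = 6884.55
Buyer bears: origin terminal 502.68 + freight 1950.97 + insurance 342.05 + brokerage 200.45 + duty 6884.55 = 9880.70
Landed cost = invoice 48200.96 + 9880.70 = 58081.66

Total landed cost: CHF 58081.66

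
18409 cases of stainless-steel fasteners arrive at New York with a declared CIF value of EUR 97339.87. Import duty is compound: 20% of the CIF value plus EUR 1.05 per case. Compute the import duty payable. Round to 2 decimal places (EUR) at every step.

Ad valorem component: 97339.87 × 20% = 19467.97
Specific component: 18409 × 1.05 = 19329.45
Import duty = 19467.97 + 19329.45 = 38797.42

Import duty: EUR 38797.42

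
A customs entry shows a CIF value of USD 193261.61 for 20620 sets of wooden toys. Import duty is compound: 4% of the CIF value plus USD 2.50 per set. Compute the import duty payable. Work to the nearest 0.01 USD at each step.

Import duty: USD 59280.46

Ad valorem component: 193261.61 × 4% = 7730.46
Specific component: 20620 × 2.50 = 51550.00
Import duty = 7730.46 + 51550.00 = 59280.46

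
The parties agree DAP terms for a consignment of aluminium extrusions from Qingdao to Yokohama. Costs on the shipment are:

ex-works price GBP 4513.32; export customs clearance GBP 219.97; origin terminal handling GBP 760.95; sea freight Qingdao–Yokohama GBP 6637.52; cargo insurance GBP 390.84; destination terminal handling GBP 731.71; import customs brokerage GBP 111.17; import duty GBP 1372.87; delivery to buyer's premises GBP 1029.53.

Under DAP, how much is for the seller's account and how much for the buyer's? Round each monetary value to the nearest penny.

Seller: GBP 14283.84; buyer: GBP 1484.04

DAP: the seller bears all costs to the named destination except import duty and clearance.
Seller's account: goods 4513.32 + export clearance 219.97 + origin terminal 760.95 + freight 6637.52 + insurance 390.84 + destination terminal 731.71 + delivery 1029.53 = 14283.84
Buyer's account: brokerage 111.17 + duty 1372.87 = 1484.04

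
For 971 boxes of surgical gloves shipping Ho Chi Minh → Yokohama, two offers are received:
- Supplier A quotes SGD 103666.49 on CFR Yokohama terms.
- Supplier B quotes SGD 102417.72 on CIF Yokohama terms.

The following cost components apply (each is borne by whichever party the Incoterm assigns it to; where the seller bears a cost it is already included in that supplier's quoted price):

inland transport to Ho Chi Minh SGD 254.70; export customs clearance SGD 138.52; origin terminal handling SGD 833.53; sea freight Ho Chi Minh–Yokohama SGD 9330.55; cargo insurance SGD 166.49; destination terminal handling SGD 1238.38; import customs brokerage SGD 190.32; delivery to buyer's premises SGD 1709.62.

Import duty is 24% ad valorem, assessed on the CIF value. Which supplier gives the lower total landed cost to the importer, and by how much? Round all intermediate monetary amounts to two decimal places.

Supplier B is cheaper by SGD 1754.93

Supplier A (CFR):
CIF value = CFR price + insurance = 103666.49 + 166.49 = 103832.98
Import duty = 103832.98 × 24% = 24919.92
Buyer bears (A): 166.49 + 1238.38 + 190.32 + 1709.62 = 3304.81
Landed cost (A) = invoice 103666.49 + 3304.81 + duty 24919.92 = 131891.22
Supplier B (CIF):
The CIF price already equals the CIF value: 102417.72
Import duty = 102417.72 × 24% = 24580.25
Buyer bears (B): 1238.38 + 190.32 + 1709.62 = 3138.32
Landed cost (B) = invoice 102417.72 + 3138.32 + duty 24580.25 = 130136.29
Difference = |131891.22 − 130136.29| = 1754.93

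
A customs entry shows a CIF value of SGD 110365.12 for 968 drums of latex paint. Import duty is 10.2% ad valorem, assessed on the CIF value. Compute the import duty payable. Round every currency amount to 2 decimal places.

Import duty: SGD 11257.24

Import duty = 110365.12 × 10.2% = 11257.24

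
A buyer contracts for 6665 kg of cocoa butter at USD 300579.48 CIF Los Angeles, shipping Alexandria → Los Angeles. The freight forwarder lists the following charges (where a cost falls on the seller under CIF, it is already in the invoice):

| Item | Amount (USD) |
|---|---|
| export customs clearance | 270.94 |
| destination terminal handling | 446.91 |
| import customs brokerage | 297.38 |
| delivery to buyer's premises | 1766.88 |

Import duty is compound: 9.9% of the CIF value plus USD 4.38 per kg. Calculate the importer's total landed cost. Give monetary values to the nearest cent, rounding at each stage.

Total landed cost: USD 362040.72

CIF: the seller pays costs through ocean freight and marine insurance to the destination port.
Already in the invoice (seller's account under CIF): export clearance — exclude.
The CIF price already equals the CIF value: 300579.48
Ad valorem component: 300579.48 × 9.9% = 29757.37
Specific component: 6665 × 4.38 = 29192.70
Import duty = 29757.37 + 29192.70 = 58950.07
Buyer bears: destination terminal 446.91 + brokerage 297.38 + delivery 1766.88 + duty 58950.07 = 61461.24
Landed cost = invoice 300579.48 + 61461.24 = 362040.72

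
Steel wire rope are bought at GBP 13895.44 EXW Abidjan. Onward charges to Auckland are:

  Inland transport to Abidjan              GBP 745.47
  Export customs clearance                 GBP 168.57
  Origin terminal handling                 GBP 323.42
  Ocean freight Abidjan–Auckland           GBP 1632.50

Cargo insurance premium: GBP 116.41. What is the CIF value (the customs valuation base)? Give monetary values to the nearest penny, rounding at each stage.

CIF = EXW price + pre-shipment costs + freight + insurance
CIF = 13895.44 + 745.47 + 168.57 + 323.42 + 1632.50 + 116.41 = 16881.81

CIF value: GBP 16881.81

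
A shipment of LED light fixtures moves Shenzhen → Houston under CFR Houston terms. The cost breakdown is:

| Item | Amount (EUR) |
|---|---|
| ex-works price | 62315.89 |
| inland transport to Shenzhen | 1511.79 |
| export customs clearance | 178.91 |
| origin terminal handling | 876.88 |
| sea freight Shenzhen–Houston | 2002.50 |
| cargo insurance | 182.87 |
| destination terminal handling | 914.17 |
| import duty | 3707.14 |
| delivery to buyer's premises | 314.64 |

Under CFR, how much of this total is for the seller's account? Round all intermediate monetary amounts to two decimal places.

CFR: the seller pays costs through ocean freight to the destination port, but not insurance.
Seller's account: goods 62315.89 + inland to port 1511.79 + export clearance 178.91 + origin terminal 876.88 + freight 2002.50 = 66885.97
Buyer's account: insurance 182.87 + destination terminal 914.17 + duty 3707.14 + delivery 314.64 = 5118.82

Seller's account: EUR 66885.97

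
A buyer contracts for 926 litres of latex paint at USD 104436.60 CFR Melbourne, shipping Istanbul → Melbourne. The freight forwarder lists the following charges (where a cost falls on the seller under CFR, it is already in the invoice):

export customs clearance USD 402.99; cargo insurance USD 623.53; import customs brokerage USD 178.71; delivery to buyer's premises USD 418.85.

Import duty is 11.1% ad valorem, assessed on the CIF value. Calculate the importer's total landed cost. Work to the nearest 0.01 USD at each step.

CFR: the seller pays costs through ocean freight to the destination port, but not insurance.
Already in the invoice (seller's account under CFR): export clearance — exclude.
CIF value = CFR price + insurance = 104436.60 + 623.53 = 105060.13
Import duty = 105060.13 × 11.1% = 11661.67
Buyer bears: insurance 623.53 + brokerage 178.71 + delivery 418.85 + duty 11661.67 = 12882.76
Landed cost = invoice 104436.60 + 12882.76 = 117319.36

Total landed cost: USD 117319.36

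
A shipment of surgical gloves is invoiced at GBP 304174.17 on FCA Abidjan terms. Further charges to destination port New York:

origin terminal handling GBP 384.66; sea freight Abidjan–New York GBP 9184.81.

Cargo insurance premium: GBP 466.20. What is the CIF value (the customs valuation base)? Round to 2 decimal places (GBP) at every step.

CIF = FCA price + pre-shipment costs + freight + insurance
CIF = 304174.17 + 384.66 + 9184.81 + 466.20 = 314209.84

CIF value: GBP 314209.84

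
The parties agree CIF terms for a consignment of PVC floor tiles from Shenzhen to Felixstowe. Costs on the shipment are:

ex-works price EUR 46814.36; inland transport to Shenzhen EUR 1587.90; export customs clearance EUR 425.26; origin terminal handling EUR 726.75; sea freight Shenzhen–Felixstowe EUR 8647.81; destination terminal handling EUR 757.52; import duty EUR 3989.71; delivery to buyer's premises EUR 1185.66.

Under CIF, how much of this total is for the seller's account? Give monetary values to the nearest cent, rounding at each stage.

CIF: the seller pays costs through ocean freight and marine insurance to the destination port.
Seller's account: goods 46814.36 + inland to port 1587.90 + export clearance 425.26 + origin terminal 726.75 + freight 8647.81 = 58202.08
Buyer's account: destination terminal 757.52 + duty 3989.71 + delivery 1185.66 = 5932.89

Seller's account: EUR 58202.08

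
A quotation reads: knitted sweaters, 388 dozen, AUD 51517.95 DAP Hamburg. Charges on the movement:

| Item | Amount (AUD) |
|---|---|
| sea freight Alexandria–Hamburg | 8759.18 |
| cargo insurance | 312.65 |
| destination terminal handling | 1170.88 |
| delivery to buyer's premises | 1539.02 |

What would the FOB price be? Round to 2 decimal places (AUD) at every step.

From DAP to FOB, the seller no longer bears: freight, insurance, destination terminal, delivery.
FOB price = 51517.95 − 8759.18 − 312.65 − 1170.88 − 1539.02 = 39736.22

FOB price: AUD 39736.22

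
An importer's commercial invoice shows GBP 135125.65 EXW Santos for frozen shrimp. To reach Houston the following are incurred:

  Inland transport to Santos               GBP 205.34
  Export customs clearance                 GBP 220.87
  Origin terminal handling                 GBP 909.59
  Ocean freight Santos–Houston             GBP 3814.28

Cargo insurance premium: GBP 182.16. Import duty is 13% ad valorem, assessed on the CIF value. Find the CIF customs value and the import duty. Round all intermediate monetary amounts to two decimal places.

CIF = EXW price + pre-shipment costs + freight + insurance
CIF = 135125.65 + 205.34 + 220.87 + 909.59 + 3814.28 + 182.16 = 140457.89
Import duty = 140457.89 × 13% = 18259.53

CIF value: GBP 140457.89; import duty: GBP 18259.53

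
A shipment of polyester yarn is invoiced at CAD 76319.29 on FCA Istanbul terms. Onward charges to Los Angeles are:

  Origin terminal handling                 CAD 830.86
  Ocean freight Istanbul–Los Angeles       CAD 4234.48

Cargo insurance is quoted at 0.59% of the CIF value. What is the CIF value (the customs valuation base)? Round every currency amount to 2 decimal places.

Let C be the CIF value. C = FCA price + pre-shipment costs + freight + 0.59% × C
C − 0.59% × C = 76319.29 + 830.86 + 4234.48
0.9941 × C = 81384.63
C = 81384.63 / 0.9941 = 81867.65
Insurance premium = 0.59% × 81867.65 = 483.02

CIF value: CAD 81867.65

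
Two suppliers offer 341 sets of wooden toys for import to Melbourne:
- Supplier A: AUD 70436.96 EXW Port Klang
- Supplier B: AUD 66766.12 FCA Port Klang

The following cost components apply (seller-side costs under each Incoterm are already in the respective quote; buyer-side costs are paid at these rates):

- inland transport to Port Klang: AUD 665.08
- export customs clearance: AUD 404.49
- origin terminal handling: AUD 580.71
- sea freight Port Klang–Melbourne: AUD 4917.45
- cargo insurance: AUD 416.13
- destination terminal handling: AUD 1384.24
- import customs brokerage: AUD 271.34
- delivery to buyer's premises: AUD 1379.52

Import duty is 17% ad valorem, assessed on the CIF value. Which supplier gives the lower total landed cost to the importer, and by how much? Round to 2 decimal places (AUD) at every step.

Supplier A (EXW):
CIF value = EXW price + inland to port + export clearance + origin terminal + freight + insurance = 70436.96 + 665.08 + 404.49 + 580.71 + 4917.45 + 416.13 = 77420.82
Import duty = 77420.82 × 17% = 13161.54
Buyer bears (A): 665.08 + 404.49 + 580.71 + 4917.45 + 416.13 + 1384.24 + 271.34 + 1379.52 = 10018.96
Landed cost (A) = invoice 70436.96 + 10018.96 + duty 13161.54 = 93617.46
Supplier B (FCA):
CIF value = FCA price + origin terminal + freight + insurance = 66766.12 + 580.71 + 4917.45 + 416.13 = 72680.41
Import duty = 72680.41 × 17% = 12355.67
Buyer bears (B): 580.71 + 4917.45 + 416.13 + 1384.24 + 271.34 + 1379.52 = 8949.39
Landed cost (B) = invoice 66766.12 + 8949.39 + duty 12355.67 = 88071.18
Difference = |93617.46 − 88071.18| = 5546.28

Supplier B is cheaper by AUD 5546.28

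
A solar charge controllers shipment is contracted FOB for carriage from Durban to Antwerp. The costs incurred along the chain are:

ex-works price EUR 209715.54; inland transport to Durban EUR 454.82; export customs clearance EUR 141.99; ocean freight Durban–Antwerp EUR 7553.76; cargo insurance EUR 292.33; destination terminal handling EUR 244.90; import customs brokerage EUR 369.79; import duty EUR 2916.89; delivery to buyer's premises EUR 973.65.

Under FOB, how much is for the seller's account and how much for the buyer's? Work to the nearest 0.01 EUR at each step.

Seller: EUR 210312.35; buyer: EUR 12351.32

FOB: the seller bears costs until goods are on board at the origin port; the buyer bears freight, insurance and all costs thereafter.
Seller's account: goods 209715.54 + inland to port 454.82 + export clearance 141.99 = 210312.35
Buyer's account: freight 7553.76 + insurance 292.33 + destination terminal 244.90 + brokerage 369.79 + duty 2916.89 + delivery 973.65 = 12351.32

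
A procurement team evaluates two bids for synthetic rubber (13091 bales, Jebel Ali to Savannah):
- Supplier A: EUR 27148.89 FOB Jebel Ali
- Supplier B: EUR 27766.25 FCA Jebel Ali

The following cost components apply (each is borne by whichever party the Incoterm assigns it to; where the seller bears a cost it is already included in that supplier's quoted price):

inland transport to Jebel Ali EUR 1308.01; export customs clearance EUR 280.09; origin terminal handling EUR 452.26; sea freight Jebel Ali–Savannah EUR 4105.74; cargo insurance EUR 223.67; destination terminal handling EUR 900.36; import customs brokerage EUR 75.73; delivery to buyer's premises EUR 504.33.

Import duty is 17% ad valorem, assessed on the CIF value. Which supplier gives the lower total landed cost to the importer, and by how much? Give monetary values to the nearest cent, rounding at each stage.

Supplier A is cheaper by EUR 1251.46

Supplier A (FOB):
CIF value = FOB price + freight + insurance = 27148.89 + 4105.74 + 223.67 = 31478.30
Import duty = 31478.30 × 17% = 5351.31
Buyer bears (A): 4105.74 + 223.67 + 900.36 + 75.73 + 504.33 = 5809.83
Landed cost (A) = invoice 27148.89 + 5809.83 + duty 5351.31 = 38310.03
Supplier B (FCA):
CIF value = FCA price + origin terminal + freight + insurance = 27766.25 + 452.26 + 4105.74 + 223.67 = 32547.92
Import duty = 32547.92 × 17% = 5533.15
Buyer bears (B): 452.26 + 4105.74 + 223.67 + 900.36 + 75.73 + 504.33 = 6262.09
Landed cost (B) = invoice 27766.25 + 6262.09 + duty 5533.15 = 39561.49
Difference = |38310.03 − 39561.49| = 1251.46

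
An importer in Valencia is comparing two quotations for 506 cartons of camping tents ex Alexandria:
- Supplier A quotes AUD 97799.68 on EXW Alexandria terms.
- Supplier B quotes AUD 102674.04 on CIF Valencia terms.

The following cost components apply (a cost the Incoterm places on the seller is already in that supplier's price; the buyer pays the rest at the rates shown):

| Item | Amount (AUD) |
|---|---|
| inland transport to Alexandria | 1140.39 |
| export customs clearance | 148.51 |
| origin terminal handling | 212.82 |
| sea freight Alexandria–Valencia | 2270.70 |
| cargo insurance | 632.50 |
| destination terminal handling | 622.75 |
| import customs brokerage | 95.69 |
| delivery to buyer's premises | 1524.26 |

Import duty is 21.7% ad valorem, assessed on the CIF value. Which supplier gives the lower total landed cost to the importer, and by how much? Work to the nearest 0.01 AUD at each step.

Supplier A (EXW):
CIF value = EXW price + inland to port + export clearance + origin terminal + freight + insurance = 97799.68 + 1140.39 + 148.51 + 212.82 + 2270.70 + 632.50 = 102204.60
Import duty = 102204.60 × 21.7% = 22178.40
Buyer bears (A): 1140.39 + 148.51 + 212.82 + 2270.70 + 632.50 + 622.75 + 95.69 + 1524.26 = 6647.62
Landed cost (A) = invoice 97799.68 + 6647.62 + duty 22178.40 = 126625.70
Supplier B (CIF):
The CIF price already equals the CIF value: 102674.04
Import duty = 102674.04 × 21.7% = 22280.27
Buyer bears (B): 622.75 + 95.69 + 1524.26 = 2242.70
Landed cost (B) = invoice 102674.04 + 2242.70 + duty 22280.27 = 127197.01
Difference = |126625.70 − 127197.01| = 571.31

Supplier A is cheaper by AUD 571.31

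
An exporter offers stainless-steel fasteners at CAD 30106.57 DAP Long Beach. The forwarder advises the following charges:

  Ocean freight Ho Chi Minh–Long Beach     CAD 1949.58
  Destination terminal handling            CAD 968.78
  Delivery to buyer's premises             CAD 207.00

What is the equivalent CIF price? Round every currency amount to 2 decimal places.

CIF price: CAD 28930.79

Not relevant to the conversion: freight — on the seller under both DAP and CIF; already in the DAP price and stays in the CIF price.
From DAP to CIF, the seller no longer bears: destination terminal, delivery.
CIF price = 30106.57 − 968.78 − 207.00 = 28930.79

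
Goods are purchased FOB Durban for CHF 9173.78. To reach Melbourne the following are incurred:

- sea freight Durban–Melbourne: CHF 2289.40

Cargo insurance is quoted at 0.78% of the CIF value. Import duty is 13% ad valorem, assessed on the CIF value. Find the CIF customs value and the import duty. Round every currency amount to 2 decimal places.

CIF value: CHF 11553.30; import duty: CHF 1501.93

Let C be the CIF value. C = FOB price + freight + 0.78% × C
C − 0.78% × C = 9173.78 + 2289.40
0.9922 × C = 11463.18
C = 11463.18 / 0.9922 = 11553.30
Insurance premium = 0.78% × 11553.30 = 90.12
Import duty = 11553.30 × 13% = 1501.93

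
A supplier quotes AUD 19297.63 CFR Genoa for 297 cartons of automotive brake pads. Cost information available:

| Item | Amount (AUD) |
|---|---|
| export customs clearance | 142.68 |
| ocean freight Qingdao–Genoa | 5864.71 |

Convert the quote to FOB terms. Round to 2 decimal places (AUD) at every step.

Not relevant to the conversion: export clearance — on the seller under both CFR and FOB; already in the CFR price and stays in the FOB price.
From CFR to FOB, the seller no longer bears: freight.
FOB price = 19297.63 − 5864.71 = 13432.92

FOB price: AUD 13432.92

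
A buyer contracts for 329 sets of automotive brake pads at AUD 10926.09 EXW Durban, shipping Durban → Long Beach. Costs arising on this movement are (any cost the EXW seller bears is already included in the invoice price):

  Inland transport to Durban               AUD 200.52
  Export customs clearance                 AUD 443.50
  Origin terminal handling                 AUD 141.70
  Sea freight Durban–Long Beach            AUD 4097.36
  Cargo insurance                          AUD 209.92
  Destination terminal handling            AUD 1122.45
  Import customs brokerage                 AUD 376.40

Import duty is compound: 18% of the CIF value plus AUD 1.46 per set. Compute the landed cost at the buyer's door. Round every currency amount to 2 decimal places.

EXW: the seller makes goods available at their premises; the buyer bears all onward costs.
CIF value = EXW price + inland to port + export clearance + origin terminal + freight + insurance = 10926.09 + 200.52 + 443.50 + 141.70 + 4097.36 + 209.92 = 16019.09
Ad valorem component: 16019.09 × 18% = 2883.44
Specific component: 329 × 1.46 = 480.34
Import duty = 2883.44 + 480.34 = 3363.78
Buyer bears: inland to port 200.52 + export clearance 443.50 + origin terminal 141.70 + freight 4097.36 + insurance 209.92 + destination terminal 1122.45 + brokerage 376.40 + duty 3363.78 = 9955.63
Landed cost = invoice 10926.09 + 9955.63 = 20881.72

Total landed cost: AUD 20881.72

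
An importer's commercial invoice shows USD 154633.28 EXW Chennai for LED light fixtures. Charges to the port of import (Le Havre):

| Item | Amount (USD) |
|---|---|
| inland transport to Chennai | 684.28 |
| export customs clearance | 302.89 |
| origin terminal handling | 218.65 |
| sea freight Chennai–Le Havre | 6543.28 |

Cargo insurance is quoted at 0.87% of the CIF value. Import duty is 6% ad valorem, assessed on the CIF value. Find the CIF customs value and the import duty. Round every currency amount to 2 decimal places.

Let C be the CIF value. C = EXW price + pre-shipment costs + freight + 0.87% × C
C − 0.87% × C = 154633.28 + 684.28 + 302.89 + 218.65 + 6543.28
0.9913 × C = 162382.38
C = 162382.38 / 0.9913 = 163807.51
Insurance premium = 0.87% × 163807.51 = 1425.13
Import duty = 163807.51 × 6% = 9828.45

CIF value: USD 163807.51; import duty: USD 9828.45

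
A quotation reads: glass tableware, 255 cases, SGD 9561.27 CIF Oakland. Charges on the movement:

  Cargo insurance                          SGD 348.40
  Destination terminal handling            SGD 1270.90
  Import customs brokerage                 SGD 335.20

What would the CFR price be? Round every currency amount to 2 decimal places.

CFR price: SGD 9212.87

Not relevant to the conversion: brokerage, destination terminal — on the buyer under both terms; not part of either seller's price.
From CIF to CFR, the seller no longer bears: insurance.
CFR price = 9561.27 − 348.40 = 9212.87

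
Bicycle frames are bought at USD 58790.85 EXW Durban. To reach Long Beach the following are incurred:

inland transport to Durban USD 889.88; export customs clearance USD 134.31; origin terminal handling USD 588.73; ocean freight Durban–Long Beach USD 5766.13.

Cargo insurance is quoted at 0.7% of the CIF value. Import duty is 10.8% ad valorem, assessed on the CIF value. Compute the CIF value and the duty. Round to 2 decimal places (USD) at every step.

Let C be the CIF value. C = EXW price + pre-shipment costs + freight + 0.7% × C
C − 0.7% × C = 58790.85 + 889.88 + 134.31 + 588.73 + 5766.13
0.993 × C = 66169.90
C = 66169.90 / 0.993 = 66636.35
Insurance premium = 0.7% × 66636.35 = 466.45
Import duty = 66636.35 × 10.8% = 7196.73

CIF value: USD 66636.35; import duty: USD 7196.73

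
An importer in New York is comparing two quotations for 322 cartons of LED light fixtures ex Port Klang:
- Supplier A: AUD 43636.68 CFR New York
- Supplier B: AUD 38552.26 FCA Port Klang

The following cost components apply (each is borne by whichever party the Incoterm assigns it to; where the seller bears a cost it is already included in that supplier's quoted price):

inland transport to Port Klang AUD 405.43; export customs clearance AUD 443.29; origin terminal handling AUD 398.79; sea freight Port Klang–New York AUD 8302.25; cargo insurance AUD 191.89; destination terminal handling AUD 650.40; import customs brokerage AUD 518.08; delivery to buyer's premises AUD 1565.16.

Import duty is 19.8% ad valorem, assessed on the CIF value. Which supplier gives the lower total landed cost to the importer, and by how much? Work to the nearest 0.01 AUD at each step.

Supplier A (CFR):
CIF value = CFR price + insurance = 43636.68 + 191.89 = 43828.57
Import duty = 43828.57 × 19.8% = 8678.06
Buyer bears (A): 191.89 + 650.40 + 518.08 + 1565.16 = 2925.53
Landed cost (A) = invoice 43636.68 + 2925.53 + duty 8678.06 = 55240.27
Supplier B (FCA):
CIF value = FCA price + origin terminal + freight + insurance = 38552.26 + 398.79 + 8302.25 + 191.89 = 47445.19
Import duty = 47445.19 × 19.8% = 9394.15
Buyer bears (B): 398.79 + 8302.25 + 191.89 + 650.40 + 518.08 + 1565.16 = 11626.57
Landed cost (B) = invoice 38552.26 + 11626.57 + duty 9394.15 = 59572.98
Difference = |55240.27 − 59572.98| = 4332.71

Supplier A is cheaper by AUD 4332.71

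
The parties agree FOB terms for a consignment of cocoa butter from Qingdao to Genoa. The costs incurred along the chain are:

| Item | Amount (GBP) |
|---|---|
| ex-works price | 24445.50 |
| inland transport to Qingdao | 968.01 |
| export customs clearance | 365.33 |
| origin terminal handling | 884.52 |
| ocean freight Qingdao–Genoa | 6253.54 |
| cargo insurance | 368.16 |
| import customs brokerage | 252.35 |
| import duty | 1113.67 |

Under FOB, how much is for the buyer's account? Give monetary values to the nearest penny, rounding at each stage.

FOB: the seller bears costs until goods are on board at the origin port; the buyer bears freight, insurance and all costs thereafter.
Seller's account: goods 24445.50 + inland to port 968.01 + export clearance 365.33 + origin terminal 884.52 = 26663.36
Buyer's account: freight 6253.54 + insurance 368.16 + brokerage 252.35 + duty 1113.67 = 7987.72

Buyer's account: GBP 7987.72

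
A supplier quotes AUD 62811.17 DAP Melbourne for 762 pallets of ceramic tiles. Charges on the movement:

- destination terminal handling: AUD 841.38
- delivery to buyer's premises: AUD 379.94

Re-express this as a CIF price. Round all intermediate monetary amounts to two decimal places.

CIF price: AUD 61589.85

From DAP to CIF, the seller no longer bears: destination terminal, delivery.
CIF price = 62811.17 − 841.38 − 379.94 = 61589.85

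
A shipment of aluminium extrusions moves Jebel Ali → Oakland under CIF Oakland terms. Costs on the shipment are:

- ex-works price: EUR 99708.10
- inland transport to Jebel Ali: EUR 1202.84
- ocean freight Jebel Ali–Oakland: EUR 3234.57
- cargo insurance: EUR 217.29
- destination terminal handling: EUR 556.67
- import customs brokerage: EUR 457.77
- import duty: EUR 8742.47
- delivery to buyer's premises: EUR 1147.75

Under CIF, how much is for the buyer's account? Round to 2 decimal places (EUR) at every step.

CIF: the seller pays costs through ocean freight and marine insurance to the destination port.
Seller's account: goods 99708.10 + inland to port 1202.84 + freight 3234.57 + insurance 217.29 = 104362.80
Buyer's account: destination terminal 556.67 + brokerage 457.77 + duty 8742.47 + delivery 1147.75 = 10904.66

Buyer's account: EUR 10904.66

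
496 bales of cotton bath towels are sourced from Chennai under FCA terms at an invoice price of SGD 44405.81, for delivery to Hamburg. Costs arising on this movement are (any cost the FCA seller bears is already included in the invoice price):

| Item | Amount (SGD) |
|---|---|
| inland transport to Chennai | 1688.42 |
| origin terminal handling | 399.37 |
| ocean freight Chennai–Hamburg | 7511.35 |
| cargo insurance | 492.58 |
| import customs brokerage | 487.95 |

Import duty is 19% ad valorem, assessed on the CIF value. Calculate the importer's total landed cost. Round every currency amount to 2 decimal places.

FCA: the seller delivers export-cleared goods to the carrier; the buyer bears costs from that point.
Already in the invoice (seller's account under FCA): inland to port — exclude.
CIF value = FCA price + origin terminal + freight + insurance = 44405.81 + 399.37 + 7511.35 + 492.58 = 52809.11
Import duty = 52809.11 × 19% = 10033.73
Buyer bears: origin terminal 399.37 + freight 7511.35 + insurance 492.58 + brokerage 487.95 + duty 10033.73 = 18924.98
Landed cost = invoice 44405.81 + 18924.98 = 63330.79

Total landed cost: SGD 63330.79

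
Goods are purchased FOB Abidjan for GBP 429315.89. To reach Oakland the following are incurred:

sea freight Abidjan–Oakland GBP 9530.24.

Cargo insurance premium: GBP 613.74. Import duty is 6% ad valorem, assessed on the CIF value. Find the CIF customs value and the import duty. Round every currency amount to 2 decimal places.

CIF value: GBP 439459.87; import duty: GBP 26367.59

CIF = FOB price + freight + insurance
CIF = 429315.89 + 9530.24 + 613.74 = 439459.87
Import duty = 439459.87 × 6% = 26367.59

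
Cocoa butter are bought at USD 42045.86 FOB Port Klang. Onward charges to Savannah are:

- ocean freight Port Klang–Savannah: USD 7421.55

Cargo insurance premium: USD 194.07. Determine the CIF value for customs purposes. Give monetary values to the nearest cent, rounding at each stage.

CIF = FOB price + freight + insurance
CIF = 42045.86 + 7421.55 + 194.07 = 49661.48

CIF value: USD 49661.48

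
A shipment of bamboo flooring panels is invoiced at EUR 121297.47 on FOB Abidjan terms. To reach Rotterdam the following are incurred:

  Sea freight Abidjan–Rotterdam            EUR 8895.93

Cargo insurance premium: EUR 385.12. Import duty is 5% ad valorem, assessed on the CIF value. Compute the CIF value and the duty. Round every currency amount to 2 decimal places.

CIF = FOB price + freight + insurance
CIF = 121297.47 + 8895.93 + 385.12 = 130578.52
Import duty = 130578.52 × 5% = 6528.93

CIF value: EUR 130578.52; import duty: EUR 6528.93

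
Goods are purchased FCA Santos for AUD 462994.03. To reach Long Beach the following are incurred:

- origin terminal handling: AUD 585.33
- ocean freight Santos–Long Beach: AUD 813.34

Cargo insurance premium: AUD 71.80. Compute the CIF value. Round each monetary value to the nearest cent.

CIF = FCA price + pre-shipment costs + freight + insurance
CIF = 462994.03 + 585.33 + 813.34 + 71.80 = 464464.50

CIF value: AUD 464464.50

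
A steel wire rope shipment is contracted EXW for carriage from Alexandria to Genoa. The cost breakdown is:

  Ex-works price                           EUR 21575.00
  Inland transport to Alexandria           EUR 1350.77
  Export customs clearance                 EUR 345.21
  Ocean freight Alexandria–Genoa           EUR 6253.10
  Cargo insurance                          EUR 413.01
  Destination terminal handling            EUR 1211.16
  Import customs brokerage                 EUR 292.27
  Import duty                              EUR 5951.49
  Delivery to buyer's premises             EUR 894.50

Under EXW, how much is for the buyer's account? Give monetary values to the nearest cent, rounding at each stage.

EXW: the seller makes goods available at their premises; the buyer bears all onward costs.
Seller's account: goods 21575.00 = 21575.00
Buyer's account: inland to port 1350.77 + export clearance 345.21 + freight 6253.10 + insurance 413.01 + destination terminal 1211.16 + brokerage 292.27 + duty 5951.49 + delivery 894.50 = 16711.51

Buyer's account: EUR 16711.51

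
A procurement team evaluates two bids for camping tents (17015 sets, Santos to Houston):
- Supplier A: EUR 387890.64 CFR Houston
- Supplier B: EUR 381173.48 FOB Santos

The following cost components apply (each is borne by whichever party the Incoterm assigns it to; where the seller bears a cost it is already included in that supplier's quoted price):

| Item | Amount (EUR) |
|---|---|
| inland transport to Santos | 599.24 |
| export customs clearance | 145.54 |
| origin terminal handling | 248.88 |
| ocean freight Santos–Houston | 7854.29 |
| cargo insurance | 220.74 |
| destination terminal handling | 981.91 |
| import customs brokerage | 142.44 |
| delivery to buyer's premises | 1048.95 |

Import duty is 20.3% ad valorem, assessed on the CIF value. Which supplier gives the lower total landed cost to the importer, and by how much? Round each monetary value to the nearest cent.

Supplier A (CFR):
CIF value = CFR price + insurance = 387890.64 + 220.74 = 388111.38
Import duty = 388111.38 × 20.3% = 78786.61
Buyer bears (A): 220.74 + 981.91 + 142.44 + 1048.95 = 2394.04
Landed cost (A) = invoice 387890.64 + 2394.04 + duty 78786.61 = 469071.29
Supplier B (FOB):
CIF value = FOB price + freight + insurance = 381173.48 + 7854.29 + 220.74 = 389248.51
Import duty = 389248.51 × 20.3% = 79017.45
Buyer bears (B): 7854.29 + 220.74 + 981.91 + 142.44 + 1048.95 = 10248.33
Landed cost (B) = invoice 381173.48 + 10248.33 + duty 79017.45 = 470439.26
Difference = |469071.29 − 470439.26| = 1367.97

Supplier A is cheaper by EUR 1367.97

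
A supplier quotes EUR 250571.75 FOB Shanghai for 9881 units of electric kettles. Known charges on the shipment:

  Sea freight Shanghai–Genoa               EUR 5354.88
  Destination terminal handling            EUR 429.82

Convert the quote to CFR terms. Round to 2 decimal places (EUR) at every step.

Not relevant to the conversion: destination terminal — on the buyer under both terms; not part of either seller's price.
From FOB to CFR, the seller additionally bears: freight.
CFR price = 250571.75 + 5354.88 = 255926.63

CFR price: EUR 255926.63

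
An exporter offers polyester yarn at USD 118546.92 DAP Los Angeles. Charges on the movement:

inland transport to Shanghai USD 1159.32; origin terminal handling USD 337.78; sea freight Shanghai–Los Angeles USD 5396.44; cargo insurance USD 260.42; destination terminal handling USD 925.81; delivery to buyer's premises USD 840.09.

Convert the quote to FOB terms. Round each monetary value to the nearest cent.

FOB price: USD 111124.16

Not relevant to the conversion: inland to port, origin terminal — on the seller under both DAP and FOB; already in the DAP price and stays in the FOB price.
From DAP to FOB, the seller no longer bears: freight, insurance, destination terminal, delivery.
FOB price = 118546.92 − 5396.44 − 260.42 − 925.81 − 840.09 = 111124.16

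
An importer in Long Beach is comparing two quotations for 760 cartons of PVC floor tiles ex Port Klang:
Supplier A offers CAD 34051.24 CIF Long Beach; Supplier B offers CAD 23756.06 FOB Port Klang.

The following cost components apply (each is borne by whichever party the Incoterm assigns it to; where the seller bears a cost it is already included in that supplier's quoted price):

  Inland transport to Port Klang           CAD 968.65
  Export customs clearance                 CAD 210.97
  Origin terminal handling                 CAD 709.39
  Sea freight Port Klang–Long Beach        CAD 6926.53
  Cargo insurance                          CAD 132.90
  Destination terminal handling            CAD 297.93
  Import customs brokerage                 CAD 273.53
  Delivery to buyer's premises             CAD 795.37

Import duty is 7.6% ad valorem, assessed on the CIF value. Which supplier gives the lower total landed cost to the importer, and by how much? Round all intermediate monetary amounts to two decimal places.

Supplier B is cheaper by CAD 3481.66

Supplier A (CIF):
The CIF price already equals the CIF value: 34051.24
Import duty = 34051.24 × 7.6% = 2587.89
Buyer bears (A): 297.93 + 273.53 + 795.37 = 1366.83
Landed cost (A) = invoice 34051.24 + 1366.83 + duty 2587.89 = 38005.96
Supplier B (FOB):
CIF value = FOB price + freight + insurance = 23756.06 + 6926.53 + 132.90 = 30815.49
Import duty = 30815.49 × 7.6% = 2341.98
Buyer bears (B): 6926.53 + 132.90 + 297.93 + 273.53 + 795.37 = 8426.26
Landed cost (B) = invoice 23756.06 + 8426.26 + duty 2341.98 = 34524.30
Difference = |38005.96 − 34524.30| = 3481.66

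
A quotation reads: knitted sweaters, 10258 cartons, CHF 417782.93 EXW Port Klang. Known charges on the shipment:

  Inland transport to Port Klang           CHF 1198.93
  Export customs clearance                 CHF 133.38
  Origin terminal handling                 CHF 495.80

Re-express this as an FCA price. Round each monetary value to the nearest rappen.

FCA price: CHF 419115.24

Not relevant to the conversion: origin terminal — on the buyer under both terms; not part of either seller's price.
From EXW to FCA, the seller additionally bears: inland to port, export clearance.
FCA price = 417782.93 + 1198.93 + 133.38 = 419115.24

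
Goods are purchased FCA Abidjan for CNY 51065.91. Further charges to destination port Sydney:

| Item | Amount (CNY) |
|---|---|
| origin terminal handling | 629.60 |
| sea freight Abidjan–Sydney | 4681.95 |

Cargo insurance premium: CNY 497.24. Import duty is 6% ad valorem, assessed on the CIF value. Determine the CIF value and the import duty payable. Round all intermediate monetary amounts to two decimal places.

CIF = FCA price + pre-shipment costs + freight + insurance
CIF = 51065.91 + 629.60 + 4681.95 + 497.24 = 56874.70
Import duty = 56874.70 × 6% = 3412.48

CIF value: CNY 56874.70; import duty: CNY 3412.48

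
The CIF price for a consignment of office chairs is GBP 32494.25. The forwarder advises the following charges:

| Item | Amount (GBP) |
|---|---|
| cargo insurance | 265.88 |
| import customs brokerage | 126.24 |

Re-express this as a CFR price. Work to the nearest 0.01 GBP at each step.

CFR price: GBP 32228.37

Not relevant to the conversion: brokerage — on the buyer under both terms; not part of either seller's price.
From CIF to CFR, the seller no longer bears: insurance.
CFR price = 32494.25 − 265.88 = 32228.37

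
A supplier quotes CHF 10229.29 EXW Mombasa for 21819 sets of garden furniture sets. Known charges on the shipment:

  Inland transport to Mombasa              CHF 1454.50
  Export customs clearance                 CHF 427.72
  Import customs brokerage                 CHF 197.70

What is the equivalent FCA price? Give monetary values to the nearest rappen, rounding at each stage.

Not relevant to the conversion: brokerage — on the buyer under both terms; not part of either seller's price.
From EXW to FCA, the seller additionally bears: inland to port, export clearance.
FCA price = 10229.29 + 1454.50 + 427.72 = 12111.51

FCA price: CHF 12111.51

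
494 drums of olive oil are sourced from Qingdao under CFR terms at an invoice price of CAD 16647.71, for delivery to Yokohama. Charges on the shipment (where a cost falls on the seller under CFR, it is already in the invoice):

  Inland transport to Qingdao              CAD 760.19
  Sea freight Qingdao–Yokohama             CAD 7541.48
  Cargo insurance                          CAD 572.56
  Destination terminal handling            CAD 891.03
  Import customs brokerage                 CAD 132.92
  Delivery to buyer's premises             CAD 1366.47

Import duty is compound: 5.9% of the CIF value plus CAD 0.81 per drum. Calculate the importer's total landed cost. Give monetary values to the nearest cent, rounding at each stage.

CFR: the seller pays costs through ocean freight to the destination port, but not insurance.
Already in the invoice (seller's account under CFR): inland to port, freight — exclude.
CIF value = CFR price + insurance = 16647.71 + 572.56 = 17220.27
Ad valorem component: 17220.27 × 5.9% = 1016.00
Specific component: 494 × 0.81 = 400.14
Import duty = 1016.00 + 400.14 = 1416.14
Buyer bears: insurance 572.56 + destination terminal 891.03 + brokerage 132.92 + delivery 1366.47 + duty 1416.14 = 4379.12
Landed cost = invoice 16647.71 + 4379.12 = 21026.83

Total landed cost: CAD 21026.83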